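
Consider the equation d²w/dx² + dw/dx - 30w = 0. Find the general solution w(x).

Characteristic equation r² + r - 30 = 0 factors as (r - 5)(r + 6) = 0, so r = 5, -6.
Hence w_h = C1*exp(5*x) + C2*exp(-6*x).

w = C1*exp(5*x) + C2*exp(-6*x)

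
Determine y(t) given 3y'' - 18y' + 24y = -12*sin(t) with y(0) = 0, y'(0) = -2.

y = -28*sin(t)/85 - 24*cos(t)/85 - 19*exp(4*t)/17 + 7*exp(2*t)/5

Divide through by 3: y'' - 6y' + 8y = -4*sin(t).
Characteristic equation r² - 6r + 8 = 0 factors as (r - 4)(r - 2) = 0, so r = 4, 2.
Hence y_h = C1*exp(4*t) + C2*exp(2*t).
Try y_p = A*cos(t) + B*sin(t). Substituting and equating the coefficients of cos(t) and sin(t) gives A = -24/85, B = -28/85, so y_p = -28*sin(t)/85 - 24*cos(t)/85.
General solution: y = -28*sin(t)/85 - 24*cos(t)/85 + C1*exp(4*t) + C2*exp(2*t).
Apply the initial conditions: y(0) = -24/85 + C1 + C2 = 0 and y'(0) = -28/85 + 2*C2 + 4*C1 = -2. Solving gives C1 = -19/17, C2 = 7/5.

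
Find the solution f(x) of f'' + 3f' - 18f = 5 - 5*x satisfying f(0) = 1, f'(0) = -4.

Characteristic equation r² + 3r - 18 = 0 factors as (r + 6)(r - 3) = 0, so r = -6, 3.
Hence f_h = C1*exp(-6*x) + C2*exp(3*x).
For the particular solution try f_p = A0 + A1*x. Substituting and matching coefficients of each power of x gives A0 = -25/108, A1 = 5/18, so f_p = -25/108 + 5*x/18.
General solution: f = -25/108 + 5*x/18 + C1*exp(-6*x) + C2*exp(3*x).
Apply the initial conditions: f(0) = -25/108 + C1 + C2 = 1 and f'(0) = 5/18 - 6*C1 + 3*C2 = -4. Solving gives C1 = 287/324, C2 = 28/81.

f = -25/108 + 5*x/18 + 28*exp(3*x)/81 + 287*exp(-6*x)/324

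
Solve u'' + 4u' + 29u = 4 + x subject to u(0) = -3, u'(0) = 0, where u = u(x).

Characteristic equation r² + 4r + 29 = 0 has discriminant (4)² - 4·(29) = -100 < 0, so r = -2 ± 5i.
Hence u_h = C1*cos(5*x)*exp(-2*x) + C2*exp(-2*x)*sin(5*x).
For the particular solution try u_p = A0 + A1*x. Substituting and matching coefficients of each power of x gives A0 = 112/841, A1 = 1/29, so u_p = 112/841 + x/29.
General solution: u = 112/841 + x/29 + C1*cos(5*x)*exp(-2*x) + C2*exp(-2*x)*sin(5*x).
Apply the initial conditions: u(0) = 112/841 + C1 = -3 and u'(0) = 1/29 - 2*C1 + 5*C2 = 0. Solving gives C1 = -2635/841, C2 = -5299/4205.

u = 112/841 + x/29 - 5299*exp(-2*x)*sin(5*x)/4205 - 2635*cos(5*x)*exp(-2*x)/841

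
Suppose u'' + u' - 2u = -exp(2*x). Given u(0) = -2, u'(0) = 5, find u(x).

Characteristic equation r² + r - 2 = 0 factors as (r + 2)(r - 1) = 0, so r = -2, 1.
Hence u_h = C1*exp(-2*x) + C2*exp(x).
Try u_p = A*exp(2*x). Substituting into the equation and dividing by exp(2*x) gives A = -1/4, so u_p = -exp(2*x)/4.
General solution: u = -exp(2*x)/4 + C1*exp(-2*x) + C2*exp(x).
Apply the initial conditions: u(0) = -1/4 + C1 + C2 = -2 and u'(0) = -1/2 + C2 - 2*C1 = 5. Solving gives C1 = -29/12, C2 = 2/3.

u = -29*exp(-2*x)/12 - exp(2*x)/4 + 2*exp(x)/3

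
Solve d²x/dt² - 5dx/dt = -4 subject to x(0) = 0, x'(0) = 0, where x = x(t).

Characteristic equation r² - 5r = 0 factors as (r - 5)r = 0, so r = 5, 0.
Hence x_h = C1*exp(5*t) + C2.
Since 1 solves the homogeneous equation (r = 0 is a root of multiplicity 1), multiply the trial by t. Try x_p = A*t. Substituting into the equation and dividing by 1 gives A = 4/5, so x_p = 4*t/5.
General solution: x = C2 + 4*t/5 + C1*exp(5*t).
Apply the initial conditions: x(0) = C1 + C2 = 0 and x'(0) = 4/5 + 5*C1 = 0. Solving gives C1 = -4/25, C2 = 4/25.

x = 4/25 - 4*exp(5*t)/25 + 4*t/5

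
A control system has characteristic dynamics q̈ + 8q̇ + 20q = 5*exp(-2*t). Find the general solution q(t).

Characteristic equation r² + 8r + 20 = 0 has discriminant (8)² - 4·(20) = -16 < 0, so r = -4 ± 2i.
Hence q_h = C1*cos(2*t)*exp(-4*t) + C2*exp(-4*t)*sin(2*t).
Try q_p = A*exp(-2*t). Substituting into the equation and dividing by exp(-2*t) gives A = 5/8, so q_p = 5*exp(-2*t)/8.

q = 5*exp(-2*t)/8 + C1*cos(2*t)*exp(-4*t) + C2*exp(-4*t)*sin(2*t)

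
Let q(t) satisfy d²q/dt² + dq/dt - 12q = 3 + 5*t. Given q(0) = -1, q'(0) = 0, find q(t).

Characteristic equation r² + r - 12 = 0 factors as (r - 3)(r + 4) = 0, so r = 3, -4.
Hence q_h = C1*exp(3*t) + C2*exp(-4*t).
For the particular solution try q_p = A0 + A1*t. Substituting and matching coefficients of each power of t gives A0 = -41/144, A1 = -5/12, so q_p = -41/144 - 5*t/12.
General solution: q = -41/144 - 5*t/12 + C1*exp(3*t) + C2*exp(-4*t).
Apply the initial conditions: q(0) = -41/144 + C1 + C2 = -1 and q'(0) = -5/12 - 4*C2 + 3*C1 = 0. Solving gives C1 = -22/63, C2 = -41/112.

q = -41/144 - 41*exp(-4*t)/112 - 22*exp(3*t)/63 - 5*t/12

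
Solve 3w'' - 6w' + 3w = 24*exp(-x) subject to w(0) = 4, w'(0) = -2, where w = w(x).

Divide through by 3: w'' - 2w' + w = 8*exp(-x).
Characteristic equation r² - 2r + 1 = 0 has discriminant (-2)² - 4·(1) = 0, so r = 1 is a repeated root.
Hence w_h = (C1 + C2*x)*exp(x).
Try w_p = A*exp(-x). Substituting into the equation and dividing by exp(-x) gives A = 2, so w_p = 2*exp(-x).
General solution: w = 2*exp(-x) + C1*exp(x) + C2*x*exp(x).
Apply the initial conditions: w(0) = 2 + C1 = 4 and w'(0) = -2 + C1 + C2 = -2. Solving gives C1 = 2, C2 = -2.

w = 2*exp(x) + 2*exp(-x) - 2*x*exp(x)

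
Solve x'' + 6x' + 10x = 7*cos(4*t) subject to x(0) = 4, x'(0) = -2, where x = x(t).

x = -7*cos(4*t)/102 + 14*sin(4*t)/51 + 415*cos(t)*exp(-3*t)/102 + 929*exp(-3*t)*sin(t)/102

Characteristic equation r² + 6r + 10 = 0 has discriminant (6)² - 4·(10) = -4 < 0, so r = -3 ± i.
Hence x_h = C1*cos(t)*exp(-3*t) + C2*exp(-3*t)*sin(t).
Try x_p = A*cos(4*t) + B*sin(4*t). Substituting and equating the coefficients of cos(4t) and sin(4t) gives A = -7/102, B = 14/51, so x_p = -7*cos(4*t)/102 + 14*sin(4*t)/51.
General solution: x = -7*cos(4*t)/102 + 14*sin(4*t)/51 + C1*cos(t)*exp(-3*t) + C2*exp(-3*t)*sin(t).
Apply the initial conditions: x(0) = -7/102 + C1 = 4 and x'(0) = 56/51 + C2 - 3*C1 = -2. Solving gives C1 = 415/102, C2 = 929/102.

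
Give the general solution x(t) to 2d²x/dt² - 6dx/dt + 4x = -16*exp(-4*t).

x = -4*exp(-4*t)/15 + C1*exp(2*t) + C2*exp(t)

Divide through by 2: x'' - 3x' + 2x = -8*exp(-4*t).
Characteristic equation r² - 3r + 2 = 0 factors as (r - 2)(r - 1) = 0, so r = 2, 1.
Hence x_h = C1*exp(2*t) + C2*exp(t).
Try x_p = A*exp(-4*t). Substituting into the equation and dividing by exp(-4*t) gives A = -4/15, so x_p = -4*exp(-4*t)/15.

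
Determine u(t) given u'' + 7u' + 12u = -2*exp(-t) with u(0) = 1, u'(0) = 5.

u = 10*exp(-3*t) - 26*exp(-4*t)/3 - exp(-t)/3

Characteristic equation r² + 7r + 12 = 0 factors as (r + 3)(r + 4) = 0, so r = -3, -4.
Hence u_h = C1*exp(-3*t) + C2*exp(-4*t).
Try u_p = A*exp(-t). Substituting into the equation and dividing by exp(-t) gives A = -1/3, so u_p = -exp(-t)/3.
General solution: u = -exp(-t)/3 + C1*exp(-3*t) + C2*exp(-4*t).
Apply the initial conditions: u(0) = -1/3 + C1 + C2 = 1 and u'(0) = 1/3 - 4*C2 - 3*C1 = 5. Solving gives C1 = 10, C2 = -26/3.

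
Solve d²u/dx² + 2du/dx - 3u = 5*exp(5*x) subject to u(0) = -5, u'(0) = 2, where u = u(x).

u = -57*exp(x)/16 - 51*exp(-3*x)/32 + 5*exp(5*x)/32

Characteristic equation r² + 2r - 3 = 0 factors as (r + 3)(r - 1) = 0, so r = -3, 1.
Hence u_h = C1*exp(-3*x) + C2*exp(x).
Try u_p = A*exp(5*x). Substituting into the equation and dividing by exp(5*x) gives A = 5/32, so u_p = 5*exp(5*x)/32.
General solution: u = 5*exp(5*x)/32 + C1*exp(-3*x) + C2*exp(x).
Apply the initial conditions: u(0) = 5/32 + C1 + C2 = -5 and u'(0) = 25/32 + C2 - 3*C1 = 2. Solving gives C1 = -51/32, C2 = -57/16.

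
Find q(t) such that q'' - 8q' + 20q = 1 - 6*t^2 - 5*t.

q = -29/250 - 49*t/100 - 3*t**2/10 + C1*cos(2*t)*exp(4*t) + C2*exp(4*t)*sin(2*t)

Characteristic equation r² - 8r + 20 = 0 has discriminant (-8)² - 4·(20) = -16 < 0, so r = 4 ± 2i.
Hence q_h = C1*cos(2*t)*exp(4*t) + C2*exp(4*t)*sin(2*t).
For the particular solution try q_p = A0 + A1*t + A2*t^2. Substituting and matching coefficients of each power of t gives A0 = -29/250, A1 = -49/100, A2 = -3/10, so q_p = -29/250 - 49*t/100 - 3*t^2/10.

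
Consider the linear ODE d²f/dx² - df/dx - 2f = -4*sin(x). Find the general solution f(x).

f = -2*cos(x)/5 + 6*sin(x)/5 + C1*exp(-x) + C2*exp(2*x)

Characteristic equation r² - r - 2 = 0 factors as (r + 1)(r - 2) = 0, so r = -1, 2.
Hence f_h = C1*exp(-x) + C2*exp(2*x).
Try f_p = A*cos(x) + B*sin(x). Substituting and equating the coefficients of cos(x) and sin(x) gives A = -2/5, B = 6/5, so f_p = -2*cos(x)/5 + 6*sin(x)/5.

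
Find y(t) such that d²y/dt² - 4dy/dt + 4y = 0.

Characteristic equation r² - 4r + 4 = 0 has discriminant (-4)² - 4·(4) = 0, so r = 2 is a repeated root.
Hence y_h = (C1 + C2*t)*exp(2*t).

y = C1*exp(2*t) + C2*t*exp(2*t)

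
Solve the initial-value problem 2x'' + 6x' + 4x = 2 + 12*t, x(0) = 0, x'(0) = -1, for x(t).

Divide through by 2: x'' + 3x' + 2x = 1 + 6*t.
Characteristic equation r² + 3r + 2 = 0 factors as (r + 1)(r + 2) = 0, so r = -1, -2.
Hence x_h = C1*exp(-t) + C2*exp(-2*t).
For the particular solution try x_p = A0 + A1*t. Substituting and matching coefficients of each power of t gives A0 = -4, A1 = 3, so x_p = -4 + 3*t.
General solution: x = -4 + 3*t + C1*exp(-t) + C2*exp(-2*t).
Apply the initial conditions: x(0) = -4 + C1 + C2 = 0 and x'(0) = 3 - C1 - 2*C2 = -1. Solving gives C1 = 4, C2 = 0.

x = -4 + 3*t + 4*exp(-t)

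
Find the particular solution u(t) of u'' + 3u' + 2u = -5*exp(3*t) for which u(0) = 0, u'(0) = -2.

u = -3*exp(-t)/4 - exp(3*t)/4 + exp(-2*t)

Characteristic equation r² + 3r + 2 = 0 factors as (r + 1)(r + 2) = 0, so r = -1, -2.
Hence u_h = C1*exp(-t) + C2*exp(-2*t).
Try u_p = A*exp(3*t). Substituting into the equation and dividing by exp(3*t) gives A = -1/4, so u_p = -exp(3*t)/4.
General solution: u = -exp(3*t)/4 + C1*exp(-t) + C2*exp(-2*t).
Apply the initial conditions: u(0) = -1/4 + C1 + C2 = 0 and u'(0) = -3/4 - C1 - 2*C2 = -2. Solving gives C1 = -3/4, C2 = 1.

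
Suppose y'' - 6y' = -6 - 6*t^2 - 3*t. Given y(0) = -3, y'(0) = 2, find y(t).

Characteristic equation r² - 6r = 0 factors as (r - 6)r = 0, so r = 6, 0.
Hence y_h = C1*exp(6*t) + C2.
Since 0 is a characteristic root (multiplicity 1), multiply the polynomial trial by t: try y_p = t*(A0 + A1*t + A2*t^2). Substituting and matching coefficients of each power of t gives A0 = 41/36, A1 = 5/12, A2 = 1/3, so y_p = t^3/3 + 5*t^2/12 + 41*t/36.
General solution: y = C2 + t^3/3 + 5*t^2/12 + 41*t/36 + C1*exp(6*t).
Apply the initial conditions: y(0) = C1 + C2 = -3 and y'(0) = 41/36 + 6*C1 = 2. Solving gives C1 = 31/216, C2 = -679/216.

y = -679/216 + t**3/3 + 5*t**2/12 + 31*exp(6*t)/216 + 41*t/36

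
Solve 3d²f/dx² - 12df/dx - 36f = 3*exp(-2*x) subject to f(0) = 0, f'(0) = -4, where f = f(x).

f = -31*exp(6*x)/64 + 31*exp(-2*x)/64 - x*exp(-2*x)/8

Divide through by 3: f'' - 4f' - 12f = exp(-2*x).
Characteristic equation r² - 4r - 12 = 0 factors as (r - 6)(r + 2) = 0, so r = 6, -2.
Hence f_h = C1*exp(6*x) + C2*exp(-2*x).
Since exp(-2*x) solves the homogeneous equation (r = -2 is a root of multiplicity 1), multiply the trial by x. Try f_p = A*x*exp(-2*x). Substituting into the equation and dividing by exp(-2*x) gives A = -1/8, so f_p = -x*exp(-2*x)/8.
General solution: f = C1*exp(6*x) + C2*exp(-2*x) - x*exp(-2*x)/8.
Apply the initial conditions: f(0) = C1 + C2 = 0 and f'(0) = -1/8 - 2*C2 + 6*C1 = -4. Solving gives C1 = -31/64, C2 = 31/64.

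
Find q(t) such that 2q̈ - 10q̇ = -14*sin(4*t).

Divide through by 2: q'' - 5q' = -7*sin(4*t).
Characteristic equation r² - 5r = 0 factors as (r - 5)r = 0, so r = 5, 0.
Hence q_h = C1*exp(5*t) + C2.
Try q_p = A*cos(4*t) + B*sin(4*t). Substituting and equating the coefficients of cos(4t) and sin(4t) gives A = -35/164, B = 7/41, so q_p = -35*cos(4*t)/164 + 7*sin(4*t)/41.

q = C2 - 35*cos(4*t)/164 + 7*sin(4*t)/41 + C1*exp(5*t)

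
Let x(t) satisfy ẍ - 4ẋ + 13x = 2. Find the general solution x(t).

Characteristic equation r² - 4r + 13 = 0 has discriminant (-4)² - 4·(13) = -36 < 0, so r = 2 ± 3i.
Hence x_h = C1*cos(3*t)*exp(2*t) + C2*exp(2*t)*sin(3*t).
For the particular solution try x_p = A0. Substituting and matching coefficients of each power of t gives A0 = 2/13, so x_p = 2/13.

x = 2/13 + C1*cos(3*t)*exp(2*t) + C2*exp(2*t)*sin(3*t)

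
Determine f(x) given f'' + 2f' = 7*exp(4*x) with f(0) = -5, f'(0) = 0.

Characteristic equation r² + 2r = 0 factors as (r + 2)r = 0, so r = -2, 0.
Hence f_h = C1*exp(-2*x) + C2.
Try f_p = A*exp(4*x). Substituting into the equation and dividing by exp(4*x) gives A = 7/24, so f_p = 7*exp(4*x)/24.
General solution: f = C2 + 7*exp(4*x)/24 + C1*exp(-2*x).
Apply the initial conditions: f(0) = 7/24 + C1 + C2 = -5 and f'(0) = 7/6 - 2*C1 = 0. Solving gives C1 = 7/12, C2 = -47/8.

f = -47/8 + 7*exp(-2*x)/12 + 7*exp(4*x)/24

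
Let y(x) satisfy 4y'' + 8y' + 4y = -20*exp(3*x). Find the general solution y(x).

y = -5*exp(3*x)/16 + C1*exp(-x) + C2*x*exp(-x)

Divide through by 4: y'' + 2y' + y = -5*exp(3*x).
Characteristic equation r² + 2r + 1 = 0 has discriminant (2)² - 4·(1) = 0, so r = -1 is a repeated root.
Hence y_h = (C1 + C2*x)*exp(-x).
Try y_p = A*exp(3*x). Substituting into the equation and dividing by exp(3*x) gives A = -5/16, so y_p = -5*exp(3*x)/16.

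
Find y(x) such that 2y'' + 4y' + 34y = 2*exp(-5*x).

Divide through by 2: y'' + 2y' + 17y = exp(-5*x).
Characteristic equation r² + 2r + 17 = 0 has discriminant (2)² - 4·(17) = -64 < 0, so r = -1 ± 4i.
Hence y_h = C1*cos(4*x)*exp(-x) + C2*exp(-x)*sin(4*x).
Try y_p = A*exp(-5*x). Substituting into the equation and dividing by exp(-5*x) gives A = 1/32, so y_p = exp(-5*x)/32.

y = exp(-5*x)/32 + C1*cos(4*x)*exp(-x) + C2*exp(-x)*sin(4*x)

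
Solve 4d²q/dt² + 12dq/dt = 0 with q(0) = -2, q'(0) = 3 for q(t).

Divide through by 4: q'' + 3q' = 0.
Characteristic equation r² + 3r = 0 factors as (r + 3)r = 0, so r = -3, 0.
Hence q_h = C1*exp(-3*t) + C2.
Apply the initial conditions: q(0) = C1 + C2 = -2 and q'(0) = -3*C1 = 3. Solving gives C1 = -1, C2 = -1.

q = -1 - exp(-3*t)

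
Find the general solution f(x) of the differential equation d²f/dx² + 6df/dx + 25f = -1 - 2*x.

f = -13/625 - 2*x/25 + C1*cos(4*x)*exp(-3*x) + C2*exp(-3*x)*sin(4*x)

Characteristic equation r² + 6r + 25 = 0 has discriminant (6)² - 4·(25) = -64 < 0, so r = -3 ± 4i.
Hence f_h = C1*cos(4*x)*exp(-3*x) + C2*exp(-3*x)*sin(4*x).
For the particular solution try f_p = A0 + A1*x. Substituting and matching coefficients of each power of x gives A0 = -13/625, A1 = -2/25, so f_p = -13/625 - 2*x/25.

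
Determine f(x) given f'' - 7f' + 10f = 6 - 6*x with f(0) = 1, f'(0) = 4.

f = 9/50 - 3*x/5 - exp(2*x)/6 + 74*exp(5*x)/75

Characteristic equation r² - 7r + 10 = 0 factors as (r - 5)(r - 2) = 0, so r = 5, 2.
Hence f_h = C1*exp(5*x) + C2*exp(2*x).
For the particular solution try f_p = A0 + A1*x. Substituting and matching coefficients of each power of x gives A0 = 9/50, A1 = -3/5, so f_p = 9/50 - 3*x/5.
General solution: f = 9/50 - 3*x/5 + C1*exp(5*x) + C2*exp(2*x).
Apply the initial conditions: f(0) = 9/50 + C1 + C2 = 1 and f'(0) = -3/5 + 2*C2 + 5*C1 = 4. Solving gives C1 = 74/75, C2 = -1/6.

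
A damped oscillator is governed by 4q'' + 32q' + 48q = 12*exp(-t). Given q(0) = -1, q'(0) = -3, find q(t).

q = -3*exp(-2*t) + 3*exp(-t)/5 + 7*exp(-6*t)/5

Divide through by 4: q'' + 8q' + 12q = 3*exp(-t).
Characteristic equation r² + 8r + 12 = 0 factors as (r + 6)(r + 2) = 0, so r = -6, -2.
Hence q_h = C1*exp(-6*t) + C2*exp(-2*t).
Try q_p = A*exp(-t). Substituting into the equation and dividing by exp(-t) gives A = 3/5, so q_p = 3*exp(-t)/5.
General solution: q = 3*exp(-t)/5 + C1*exp(-6*t) + C2*exp(-2*t).
Apply the initial conditions: q(0) = 3/5 + C1 + C2 = -1 and q'(0) = -3/5 - 6*C1 - 2*C2 = -3. Solving gives C1 = 7/5, C2 = -3.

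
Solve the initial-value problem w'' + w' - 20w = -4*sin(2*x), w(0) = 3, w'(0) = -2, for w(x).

w = 2*cos(2*x)/145 + 7*exp(4*x)/5 + 24*sin(2*x)/145 + 46*exp(-5*x)/29

Characteristic equation r² + r - 20 = 0 factors as (r + 5)(r - 4) = 0, so r = -5, 4.
Hence w_h = C1*exp(-5*x) + C2*exp(4*x).
Try w_p = A*cos(2*x) + B*sin(2*x). Substituting and equating the coefficients of cos(2x) and sin(2x) gives A = 2/145, B = 24/145, so w_p = 2*cos(2*x)/145 + 24*sin(2*x)/145.
General solution: w = 2*cos(2*x)/145 + 24*sin(2*x)/145 + C1*exp(-5*x) + C2*exp(4*x).
Apply the initial conditions: w(0) = 2/145 + C1 + C2 = 3 and w'(0) = 48/145 - 5*C1 + 4*C2 = -2. Solving gives C1 = 46/29, C2 = 7/5.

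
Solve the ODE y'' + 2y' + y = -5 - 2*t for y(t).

Characteristic equation r² + 2r + 1 = 0 has discriminant (2)² - 4·(1) = 0, so r = -1 is a repeated root.
Hence y_h = (C1 + C2*t)*exp(-t).
For the particular solution try y_p = A0 + A1*t. Substituting and matching coefficients of each power of t gives A0 = -1, A1 = -2, so y_p = -1 - 2*t.

y = -1 - 2*t + C1*exp(-t) + C2*t*exp(-t)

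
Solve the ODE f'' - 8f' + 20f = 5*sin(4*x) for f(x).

Characteristic equation r² - 8r + 20 = 0 has discriminant (-8)² - 4·(20) = -16 < 0, so r = 4 ± 2i.
Hence f_h = C1*cos(2*x)*exp(4*x) + C2*exp(4*x)*sin(2*x).
Try f_p = A*cos(4*x) + B*sin(4*x). Substituting and equating the coefficients of cos(4x) and sin(4x) gives A = 2/13, B = 1/52, so f_p = sin(4*x)/52 + 2*cos(4*x)/13.

f = sin(4*x)/52 + 2*cos(4*x)/13 + C1*cos(2*x)*exp(4*x) + C2*exp(4*x)*sin(2*x)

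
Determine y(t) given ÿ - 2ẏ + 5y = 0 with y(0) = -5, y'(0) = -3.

y = exp(t)*sin(2*t) - 5*cos(2*t)*exp(t)

Characteristic equation r² - 2r + 5 = 0 has discriminant (-2)² - 4·(5) = -16 < 0, so r = 1 ± 2i.
Hence y_h = C1*cos(2*t)*exp(t) + C2*exp(t)*sin(2*t).
Apply the initial conditions: y(0) = C1 = -5 and y'(0) = C1 + 2*C2 = -3. Solving gives C1 = -5, C2 = 1.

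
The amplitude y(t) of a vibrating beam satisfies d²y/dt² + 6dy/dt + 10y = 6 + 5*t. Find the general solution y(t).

Characteristic equation r² + 6r + 10 = 0 has discriminant (6)² - 4·(10) = -4 < 0, so r = -3 ± i.
Hence y_h = C1*cos(t)*exp(-3*t) + C2*exp(-3*t)*sin(t).
For the particular solution try y_p = A0 + A1*t. Substituting and matching coefficients of each power of t gives A0 = 3/10, A1 = 1/2, so y_p = 3/10 + t/2.

y = 3/10 + t/2 + C1*cos(t)*exp(-3*t) + C2*exp(-3*t)*sin(t)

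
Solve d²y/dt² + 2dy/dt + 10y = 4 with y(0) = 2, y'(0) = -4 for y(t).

Characteristic equation r² + 2r + 10 = 0 has discriminant (2)² - 4·(10) = -36 < 0, so r = -1 ± 3i.
Hence y_h = C1*cos(3*t)*exp(-t) + C2*exp(-t)*sin(3*t).
For the particular solution try y_p = A0. Substituting and matching coefficients of each power of t gives A0 = 2/5, so y_p = 2/5.
General solution: y = 2/5 + C1*cos(3*t)*exp(-t) + C2*exp(-t)*sin(3*t).
Apply the initial conditions: y(0) = 2/5 + C1 = 2 and y'(0) = -C1 + 3*C2 = -4. Solving gives C1 = 8/5, C2 = -4/5.

y = 2/5 - 4*exp(-t)*sin(3*t)/5 + 8*cos(3*t)*exp(-t)/5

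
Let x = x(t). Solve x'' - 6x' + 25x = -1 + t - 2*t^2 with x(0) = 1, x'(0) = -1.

x = -519/15625 - 2*t**2/25 + t/625 - 32041*exp(3*t)*sin(4*t)/31250 + 16144*cos(4*t)*exp(3*t)/15625

Characteristic equation r² - 6r + 25 = 0 has discriminant (-6)² - 4·(25) = -64 < 0, so r = 3 ± 4i.
Hence x_h = C1*cos(4*t)*exp(3*t) + C2*exp(3*t)*sin(4*t).
For the particular solution try x_p = A0 + A1*t + A2*t^2. Substituting and matching coefficients of each power of t gives A0 = -519/15625, A1 = 1/625, A2 = -2/25, so x_p = -519/15625 - 2*t^2/25 + t/625.
General solution: x = -519/15625 - 2*t^2/25 + t/625 + C1*cos(4*t)*exp(3*t) + C2*exp(3*t)*sin(4*t).
Apply the initial conditions: x(0) = -519/15625 + C1 = 1 and x'(0) = 1/625 + 3*C1 + 4*C2 = -1. Solving gives C1 = 16144/15625, C2 = -32041/31250.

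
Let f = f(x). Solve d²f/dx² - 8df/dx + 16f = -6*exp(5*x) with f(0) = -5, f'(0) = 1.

f = -6*exp(5*x) + 27*x*exp(4*x) + exp(4*x)

Characteristic equation r² - 8r + 16 = 0 has discriminant (-8)² - 4·(16) = 0, so r = 4 is a repeated root.
Hence f_h = (C1 + C2*x)*exp(4*x).
Try f_p = A*exp(5*x). Substituting into the equation and dividing by exp(5*x) gives A = -6, so f_p = -6*exp(5*x).
General solution: f = -6*exp(5*x) + C1*exp(4*x) + C2*x*exp(4*x).
Apply the initial conditions: f(0) = -6 + C1 = -5 and f'(0) = -30 + C2 + 4*C1 = 1. Solving gives C1 = 1, C2 = 27.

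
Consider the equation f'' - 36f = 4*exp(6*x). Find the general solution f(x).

Characteristic equation r² - 36 = 0 factors as (r + 6)(r - 6) = 0, so r = -6, 6.
Hence f_h = C1*exp(-6*x) + C2*exp(6*x).
Since exp(6*x) solves the homogeneous equation (r = 6 is a root of multiplicity 1), multiply the trial by x. Try f_p = A*x*exp(6*x). Substituting into the equation and dividing by exp(6*x) gives A = 1/3, so f_p = x*exp(6*x)/3.

f = C1*exp(-6*x) + C2*exp(6*x) + x*exp(6*x)/3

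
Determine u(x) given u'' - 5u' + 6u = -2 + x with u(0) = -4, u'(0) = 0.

Characteristic equation r² - 5r + 6 = 0 factors as (r - 2)(r - 3) = 0, so r = 2, 3.
Hence u_h = C1*exp(2*x) + C2*exp(3*x).
For the particular solution try u_p = A0 + A1*x. Substituting and matching coefficients of each power of x gives A0 = -7/36, A1 = 1/6, so u_p = -7/36 + x/6.
General solution: u = -7/36 + x/6 + C1*exp(2*x) + C2*exp(3*x).
Apply the initial conditions: u(0) = -7/36 + C1 + C2 = -4 and u'(0) = 1/6 + 2*C1 + 3*C2 = 0. Solving gives C1 = -45/4, C2 = 67/9.

u = -7/36 - 45*exp(2*x)/4 + x/6 + 67*exp(3*x)/9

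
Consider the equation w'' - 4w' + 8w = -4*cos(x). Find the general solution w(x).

Characteristic equation r² - 4r + 8 = 0 has discriminant (-4)² - 4·(8) = -16 < 0, so r = 2 ± 2i.
Hence w_h = C1*cos(2*x)*exp(2*x) + C2*exp(2*x)*sin(2*x).
Try w_p = A*cos(x) + B*sin(x). Substituting and equating the coefficients of cos(x) and sin(x) gives A = -28/65, B = 16/65, so w_p = -28*cos(x)/65 + 16*sin(x)/65.

w = -28*cos(x)/65 + 16*sin(x)/65 + C1*cos(2*x)*exp(2*x) + C2*exp(2*x)*sin(2*x)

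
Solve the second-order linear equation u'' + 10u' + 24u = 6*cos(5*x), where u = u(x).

u = -6*cos(5*x)/2501 + 300*sin(5*x)/2501 + C1*exp(-4*x) + C2*exp(-6*x)

Characteristic equation r² + 10r + 24 = 0 factors as (r + 4)(r + 6) = 0, so r = -4, -6.
Hence u_h = C1*exp(-4*x) + C2*exp(-6*x).
Try u_p = A*cos(5*x) + B*sin(5*x). Substituting and equating the coefficients of cos(5x) and sin(5x) gives A = -6/2501, B = 300/2501, so u_p = -6*cos(5*x)/2501 + 300*sin(5*x)/2501.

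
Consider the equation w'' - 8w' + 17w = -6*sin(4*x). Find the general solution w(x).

w = -192*cos(4*x)/1025 - 6*sin(4*x)/1025 + C1*cos(x)*exp(4*x) + C2*exp(4*x)*sin(x)

Characteristic equation r² - 8r + 17 = 0 has discriminant (-8)² - 4·(17) = -4 < 0, so r = 4 ± i.
Hence w_h = C1*cos(x)*exp(4*x) + C2*exp(4*x)*sin(x).
Try w_p = A*cos(4*x) + B*sin(4*x). Substituting and equating the coefficients of cos(4x) and sin(4x) gives A = -192/1025, B = -6/1025, so w_p = -192*cos(4*x)/1025 - 6*sin(4*x)/1025.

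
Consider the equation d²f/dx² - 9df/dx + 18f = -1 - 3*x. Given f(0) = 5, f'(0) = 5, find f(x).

Characteristic equation r² - 9r + 18 = 0 factors as (r - 3)(r - 6) = 0, so r = 3, 6.
Hence f_h = C1*exp(3*x) + C2*exp(6*x).
For the particular solution try f_p = A0 + A1*x. Substituting and matching coefficients of each power of x gives A0 = -5/36, A1 = -1/6, so f_p = -5/36 - x/6.
General solution: f = -5/36 - x/6 + C1*exp(3*x) + C2*exp(6*x).
Apply the initial conditions: f(0) = -5/36 + C1 + C2 = 5 and f'(0) = -1/6 + 3*C1 + 6*C2 = 5. Solving gives C1 = 77/9, C2 = -41/12.

f = -5/36 - 41*exp(6*x)/12 - x/6 + 77*exp(3*x)/9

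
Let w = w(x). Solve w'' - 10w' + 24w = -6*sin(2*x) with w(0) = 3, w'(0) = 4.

w = -83*exp(6*x)/20 - 3*cos(2*x)/20 - 3*sin(2*x)/20 + 73*exp(4*x)/10

Characteristic equation r² - 10r + 24 = 0 factors as (r - 6)(r - 4) = 0, so r = 6, 4.
Hence w_h = C1*exp(6*x) + C2*exp(4*x).
Try w_p = A*cos(2*x) + B*sin(2*x). Substituting and equating the coefficients of cos(2x) and sin(2x) gives A = -3/20, B = -3/20, so w_p = -3*cos(2*x)/20 - 3*sin(2*x)/20.
General solution: w = -3*cos(2*x)/20 - 3*sin(2*x)/20 + C1*exp(6*x) + C2*exp(4*x).
Apply the initial conditions: w(0) = -3/20 + C1 + C2 = 3 and w'(0) = -3/10 + 4*C2 + 6*C1 = 4. Solving gives C1 = -83/20, C2 = 73/10.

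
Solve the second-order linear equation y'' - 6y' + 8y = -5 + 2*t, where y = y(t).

y = -7/16 + t/4 + C1*exp(2*t) + C2*exp(4*t)

Characteristic equation r² - 6r + 8 = 0 factors as (r - 2)(r - 4) = 0, so r = 2, 4.
Hence y_h = C1*exp(2*t) + C2*exp(4*t).
For the particular solution try y_p = A0 + A1*t. Substituting and matching coefficients of each power of t gives A0 = -7/16, A1 = 1/4, so y_p = -7/16 + t/4.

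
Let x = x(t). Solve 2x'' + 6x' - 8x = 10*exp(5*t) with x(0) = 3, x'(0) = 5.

x = -13*exp(-4*t)/45 + 5*exp(5*t)/36 + 63*exp(t)/20

Divide through by 2: x'' + 3x' - 4x = 5*exp(5*t).
Characteristic equation r² + 3r - 4 = 0 factors as (r + 4)(r - 1) = 0, so r = -4, 1.
Hence x_h = C1*exp(-4*t) + C2*exp(t).
Try x_p = A*exp(5*t). Substituting into the equation and dividing by exp(5*t) gives A = 5/36, so x_p = 5*exp(5*t)/36.
General solution: x = 5*exp(5*t)/36 + C1*exp(-4*t) + C2*exp(t).
Apply the initial conditions: x(0) = 5/36 + C1 + C2 = 3 and x'(0) = 25/36 + C2 - 4*C1 = 5. Solving gives C1 = -13/45, C2 = 63/20.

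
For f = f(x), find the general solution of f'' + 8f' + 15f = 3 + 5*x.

f = 1/45 + x/3 + C1*exp(-3*x) + C2*exp(-5*x)

Characteristic equation r² + 8r + 15 = 0 factors as (r + 3)(r + 5) = 0, so r = -3, -5.
Hence f_h = C1*exp(-3*x) + C2*exp(-5*x).
For the particular solution try f_p = A0 + A1*x. Substituting and matching coefficients of each power of x gives A0 = 1/45, A1 = 1/3, so f_p = 1/45 + x/3.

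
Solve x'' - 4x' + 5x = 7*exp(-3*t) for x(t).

x = 7*exp(-3*t)/26 + C1*cos(t)*exp(2*t) + C2*exp(2*t)*sin(t)

Characteristic equation r² - 4r + 5 = 0 has discriminant (-4)² - 4·(5) = -4 < 0, so r = 2 ± i.
Hence x_h = C1*cos(t)*exp(2*t) + C2*exp(2*t)*sin(t).
Try x_p = A*exp(-3*t). Substituting into the equation and dividing by exp(-3*t) gives A = 7/26, so x_p = 7*exp(-3*t)/26.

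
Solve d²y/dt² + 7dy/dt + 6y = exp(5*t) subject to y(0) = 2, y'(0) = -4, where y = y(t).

y = exp(5*t)/66 + 23*exp(-6*t)/55 + 47*exp(-t)/30

Characteristic equation r² + 7r + 6 = 0 factors as (r + 6)(r + 1) = 0, so r = -6, -1.
Hence y_h = C1*exp(-6*t) + C2*exp(-t).
Try y_p = A*exp(5*t). Substituting into the equation and dividing by exp(5*t) gives A = 1/66, so y_p = exp(5*t)/66.
General solution: y = exp(5*t)/66 + C1*exp(-6*t) + C2*exp(-t).
Apply the initial conditions: y(0) = 1/66 + C1 + C2 = 2 and y'(0) = 5/66 - C2 - 6*C1 = -4. Solving gives C1 = 23/55, C2 = 47/30.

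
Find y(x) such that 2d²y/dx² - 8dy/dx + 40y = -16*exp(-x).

Divide through by 2: y'' - 4y' + 20y = -8*exp(-x).
Characteristic equation r² - 4r + 20 = 0 has discriminant (-4)² - 4·(20) = -64 < 0, so r = 2 ± 4i.
Hence y_h = C1*cos(4*x)*exp(2*x) + C2*exp(2*x)*sin(4*x).
Try y_p = A*exp(-x). Substituting into the equation and dividing by exp(-x) gives A = -8/25, so y_p = -8*exp(-x)/25.

y = -8*exp(-x)/25 + C1*cos(4*x)*exp(2*x) + C2*exp(2*x)*sin(4*x)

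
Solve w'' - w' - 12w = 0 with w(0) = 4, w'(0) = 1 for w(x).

Characteristic equation r² - r - 12 = 0 factors as (r + 3)(r - 4) = 0, so r = -3, 4.
Hence w_h = C1*exp(-3*x) + C2*exp(4*x).
Apply the initial conditions: w(0) = C1 + C2 = 4 and w'(0) = -3*C1 + 4*C2 = 1. Solving gives C1 = 15/7, C2 = 13/7.

w = 13*exp(4*x)/7 + 15*exp(-3*x)/7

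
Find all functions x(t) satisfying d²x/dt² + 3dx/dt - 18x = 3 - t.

Characteristic equation r² + 3r - 18 = 0 factors as (r - 3)(r + 6) = 0, so r = 3, -6.
Hence x_h = C1*exp(3*t) + C2*exp(-6*t).
For the particular solution try x_p = A0 + A1*t. Substituting and matching coefficients of each power of t gives A0 = -17/108, A1 = 1/18, so x_p = -17/108 + t/18.

x = -17/108 + t/18 + C1*exp(3*t) + C2*exp(-6*t)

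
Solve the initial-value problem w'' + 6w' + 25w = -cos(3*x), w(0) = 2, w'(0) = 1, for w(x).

w = -9*sin(3*x)/290 - 4*cos(3*x)/145 + 294*cos(4*x)*exp(-3*x)/145 + 2081*exp(-3*x)*sin(4*x)/1160

Characteristic equation r² + 6r + 25 = 0 has discriminant (6)² - 4·(25) = -64 < 0, so r = -3 ± 4i.
Hence w_h = C1*cos(4*x)*exp(-3*x) + C2*exp(-3*x)*sin(4*x).
Try w_p = A*cos(3*x) + B*sin(3*x). Substituting and equating the coefficients of cos(3x) and sin(3x) gives A = -4/145, B = -9/290, so w_p = -9*sin(3*x)/290 - 4*cos(3*x)/145.
General solution: w = -9*sin(3*x)/290 - 4*cos(3*x)/145 + C1*cos(4*x)*exp(-3*x) + C2*exp(-3*x)*sin(4*x).
Apply the initial conditions: w(0) = -4/145 + C1 = 2 and w'(0) = -27/290 - 3*C1 + 4*C2 = 1. Solving gives C1 = 294/145, C2 = 2081/1160.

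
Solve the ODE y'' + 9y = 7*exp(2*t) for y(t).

Characteristic equation r² + 9 = 0 has discriminant (0)² - 4·(9) = -36 < 0, so r = ± 3i.
Hence y_h = C1*cos(3*t) + C2*sin(3*t).
Try y_p = A*exp(2*t). Substituting into the equation and dividing by exp(2*t) gives A = 7/13, so y_p = 7*exp(2*t)/13.

y = 7*exp(2*t)/13 + C1*cos(3*t) + C2*sin(3*t)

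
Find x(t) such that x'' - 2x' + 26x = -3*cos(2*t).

Characteristic equation r² - 2r + 26 = 0 has discriminant (-2)² - 4·(26) = -100 < 0, so r = 1 ± 5i.
Hence x_h = C1*cos(5*t)*exp(t) + C2*exp(t)*sin(5*t).
Try x_p = A*cos(2*t) + B*sin(2*t). Substituting and equating the coefficients of cos(2t) and sin(2t) gives A = -33/250, B = 3/125, so x_p = -33*cos(2*t)/250 + 3*sin(2*t)/125.

x = -33*cos(2*t)/250 + 3*sin(2*t)/125 + C1*cos(5*t)*exp(t) + C2*exp(t)*sin(5*t)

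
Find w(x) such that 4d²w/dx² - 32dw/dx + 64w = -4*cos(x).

Divide through by 4: w'' - 8w' + 16w = -cos(x).
Characteristic equation r² - 8r + 16 = 0 has discriminant (-8)² - 4·(16) = 0, so r = 4 is a repeated root.
Hence w_h = (C1 + C2*x)*exp(4*x).
Try w_p = A*cos(x) + B*sin(x). Substituting and equating the coefficients of cos(x) and sin(x) gives A = -15/289, B = 8/289, so w_p = -15*cos(x)/289 + 8*sin(x)/289.

w = -15*cos(x)/289 + 8*sin(x)/289 + C1*exp(4*x) + C2*x*exp(4*x)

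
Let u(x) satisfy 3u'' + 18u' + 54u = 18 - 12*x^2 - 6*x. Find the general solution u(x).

Divide through by 3: u'' + 6u' + 18u = 6 - 4*x^2 - 2*x.
Characteristic equation r² + 6r + 18 = 0 has discriminant (6)² - 4·(18) = -36 < 0, so r = -3 ± 3i.
Hence u_h = C1*cos(3*x)*exp(-3*x) + C2*exp(-3*x)*sin(3*x).
For the particular solution try u_p = A0 + A1*x + A2*x^2. Substituting and matching coefficients of each power of x gives A0 = 28/81, A1 = 1/27, A2 = -2/9, so u_p = 28/81 - 2*x^2/9 + x/27.

u = 28/81 - 2*x**2/9 + x/27 + C1*cos(3*x)*exp(-3*x) + C2*exp(-3*x)*sin(3*x)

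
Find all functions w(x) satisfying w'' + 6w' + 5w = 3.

w = 3/5 + C1*exp(-x) + C2*exp(-5*x)

Characteristic equation r² + 6r + 5 = 0 factors as (r + 1)(r + 5) = 0, so r = -1, -5.
Hence w_h = C1*exp(-x) + C2*exp(-5*x).
For the particular solution try w_p = A0. Substituting and matching coefficients of each power of x gives A0 = 3/5, so w_p = 3/5.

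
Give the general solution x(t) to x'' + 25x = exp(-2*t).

Characteristic equation r² + 25 = 0 has discriminant (0)² - 4·(25) = -100 < 0, so r = ± 5i.
Hence x_h = C1*cos(5*t) + C2*sin(5*t).
Try x_p = A*exp(-2*t). Substituting into the equation and dividing by exp(-2*t) gives A = 1/29, so x_p = exp(-2*t)/29.

x = exp(-2*t)/29 + C1*cos(5*t) + C2*sin(5*t)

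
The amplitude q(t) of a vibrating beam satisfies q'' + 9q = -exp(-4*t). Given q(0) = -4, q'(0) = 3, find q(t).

Characteristic equation r² + 9 = 0 has discriminant (0)² - 4·(9) = -36 < 0, so r = ± 3i.
Hence q_h = C1*cos(3*t) + C2*sin(3*t).
Try q_p = A*exp(-4*t). Substituting into the equation and dividing by exp(-4*t) gives A = -1/25, so q_p = -exp(-4*t)/25.
General solution: q = -exp(-4*t)/25 + C1*cos(3*t) + C2*sin(3*t).
Apply the initial conditions: q(0) = -1/25 + C1 = -4 and q'(0) = 4/25 + 3*C2 = 3. Solving gives C1 = -99/25, C2 = 71/75.

q = -99*cos(3*t)/25 - exp(-4*t)/25 + 71*sin(3*t)/75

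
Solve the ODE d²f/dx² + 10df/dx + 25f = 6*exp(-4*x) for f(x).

f = 6*exp(-4*x) + C1*exp(-5*x) + C2*x*exp(-5*x)

Characteristic equation r² + 10r + 25 = 0 has discriminant (10)² - 4·(25) = 0, so r = -5 is a repeated root.
Hence f_h = (C1 + C2*x)*exp(-5*x).
Try f_p = A*exp(-4*x). Substituting into the equation and dividing by exp(-4*x) gives A = 6, so f_p = 6*exp(-4*x).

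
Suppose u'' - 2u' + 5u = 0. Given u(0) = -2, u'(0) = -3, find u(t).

Characteristic equation r² - 2r + 5 = 0 has discriminant (-2)² - 4·(5) = -16 < 0, so r = 1 ± 2i.
Hence u_h = C1*cos(2*t)*exp(t) + C2*exp(t)*sin(2*t).
Apply the initial conditions: u(0) = C1 = -2 and u'(0) = C1 + 2*C2 = -3. Solving gives C1 = -2, C2 = -1/2.

u = -2*cos(2*t)*exp(t) - exp(t)*sin(2*t)/2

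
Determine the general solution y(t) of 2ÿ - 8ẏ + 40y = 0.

Divide through by 2: y'' - 4y' + 20y = 0.
Characteristic equation r² - 4r + 20 = 0 has discriminant (-4)² - 4·(20) = -64 < 0, so r = 2 ± 4i.
Hence y_h = C1*cos(4*t)*exp(2*t) + C2*exp(2*t)*sin(4*t).

y = C1*cos(4*t)*exp(2*t) + C2*exp(2*t)*sin(4*t)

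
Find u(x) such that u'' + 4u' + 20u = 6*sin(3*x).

u = -72*cos(3*x)/265 + 66*sin(3*x)/265 + C1*cos(4*x)*exp(-2*x) + C2*exp(-2*x)*sin(4*x)

Characteristic equation r² + 4r + 20 = 0 has discriminant (4)² - 4·(20) = -64 < 0, so r = -2 ± 4i.
Hence u_h = C1*cos(4*x)*exp(-2*x) + C2*exp(-2*x)*sin(4*x).
Try u_p = A*cos(3*x) + B*sin(3*x). Substituting and equating the coefficients of cos(3x) and sin(3x) gives A = -72/265, B = 66/265, so u_p = -72*cos(3*x)/265 + 66*sin(3*x)/265.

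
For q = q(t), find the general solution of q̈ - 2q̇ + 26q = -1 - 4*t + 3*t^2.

q = -127/2197 - 23*t/169 + 3*t**2/26 + C1*cos(5*t)*exp(t) + C2*exp(t)*sin(5*t)

Characteristic equation r² - 2r + 26 = 0 has discriminant (-2)² - 4·(26) = -100 < 0, so r = 1 ± 5i.
Hence q_h = C1*cos(5*t)*exp(t) + C2*exp(t)*sin(5*t).
For the particular solution try q_p = A0 + A1*t + A2*t^2. Substituting and matching coefficients of each power of t gives A0 = -127/2197, A1 = -23/169, A2 = 3/26, so q_p = -127/2197 - 23*t/169 + 3*t^2/26.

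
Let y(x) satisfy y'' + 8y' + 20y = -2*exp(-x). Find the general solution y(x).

y = -2*exp(-x)/13 + C1*cos(2*x)*exp(-4*x) + C2*exp(-4*x)*sin(2*x)

Characteristic equation r² + 8r + 20 = 0 has discriminant (8)² - 4·(20) = -16 < 0, so r = -4 ± 2i.
Hence y_h = C1*cos(2*x)*exp(-4*x) + C2*exp(-4*x)*sin(2*x).
Try y_p = A*exp(-x). Substituting into the equation and dividing by exp(-x) gives A = -2/13, so y_p = -2*exp(-x)/13.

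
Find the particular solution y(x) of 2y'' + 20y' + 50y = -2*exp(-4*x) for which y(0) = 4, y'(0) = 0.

y = -exp(-4*x) + 5*exp(-5*x) + 21*x*exp(-5*x)

Divide through by 2: y'' + 10y' + 25y = -exp(-4*x).
Characteristic equation r² + 10r + 25 = 0 has discriminant (10)² - 4·(25) = 0, so r = -5 is a repeated root.
Hence y_h = (C1 + C2*x)*exp(-5*x).
Try y_p = A*exp(-4*x). Substituting into the equation and dividing by exp(-4*x) gives A = -1, so y_p = -exp(-4*x).
General solution: y = -exp(-4*x) + C1*exp(-5*x) + C2*x*exp(-5*x).
Apply the initial conditions: y(0) = -1 + C1 = 4 and y'(0) = 4 + C2 - 5*C1 = 0. Solving gives C1 = 5, C2 = 21.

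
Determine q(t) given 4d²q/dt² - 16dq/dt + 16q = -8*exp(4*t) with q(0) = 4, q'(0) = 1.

Divide through by 4: q'' - 4q' + 4q = -2*exp(4*t).
Characteristic equation r² - 4r + 4 = 0 has discriminant (-4)² - 4·(4) = 0, so r = 2 is a repeated root.
Hence q_h = (C1 + C2*t)*exp(2*t).
Try q_p = A*exp(4*t). Substituting into the equation and dividing by exp(4*t) gives A = -1/2, so q_p = -exp(4*t)/2.
General solution: q = -exp(4*t)/2 + C1*exp(2*t) + C2*t*exp(2*t).
Apply the initial conditions: q(0) = -1/2 + C1 = 4 and q'(0) = -2 + C2 + 2*C1 = 1. Solving gives C1 = 9/2, C2 = -6.

q = -exp(4*t)/2 + 9*exp(2*t)/2 - 6*t*exp(2*t)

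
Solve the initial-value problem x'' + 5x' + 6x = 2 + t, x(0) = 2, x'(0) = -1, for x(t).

Characteristic equation r² + 5r + 6 = 0 factors as (r + 3)(r + 2) = 0, so r = -3, -2.
Hence x_h = C1*exp(-3*t) + C2*exp(-2*t).
For the particular solution try x_p = A0 + A1*t. Substituting and matching coefficients of each power of t gives A0 = 7/36, A1 = 1/6, so x_p = 7/36 + t/6.
General solution: x = 7/36 + t/6 + C1*exp(-3*t) + C2*exp(-2*t).
Apply the initial conditions: x(0) = 7/36 + C1 + C2 = 2 and x'(0) = 1/6 - 3*C1 - 2*C2 = -1. Solving gives C1 = -22/9, C2 = 17/4.

x = 7/36 - 22*exp(-3*t)/9 + t/6 + 17*exp(-2*t)/4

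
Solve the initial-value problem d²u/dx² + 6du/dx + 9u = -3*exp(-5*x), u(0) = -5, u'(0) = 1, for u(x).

Characteristic equation r² + 6r + 9 = 0 has discriminant (6)² - 4·(9) = 0, so r = -3 is a repeated root.
Hence u_h = (C1 + C2*x)*exp(-3*x).
Try u_p = A*exp(-5*x). Substituting into the equation and dividing by exp(-5*x) gives A = -3/4, so u_p = -3*exp(-5*x)/4.
General solution: u = -3*exp(-5*x)/4 + C1*exp(-3*x) + C2*x*exp(-3*x).
Apply the initial conditions: u(0) = -3/4 + C1 = -5 and u'(0) = 15/4 + C2 - 3*C1 = 1. Solving gives C1 = -17/4, C2 = -31/2.

u = -17*exp(-3*x)/4 - 3*exp(-5*x)/4 - 31*x*exp(-3*x)/2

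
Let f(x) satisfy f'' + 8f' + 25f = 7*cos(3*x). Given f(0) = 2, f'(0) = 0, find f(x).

Characteristic equation r² + 8r + 25 = 0 has discriminant (8)² - 4·(25) = -36 < 0, so r = -4 ± 3i.
Hence f_h = C1*cos(3*x)*exp(-4*x) + C2*exp(-4*x)*sin(3*x).
Try f_p = A*cos(3*x) + B*sin(3*x). Substituting and equating the coefficients of cos(3x) and sin(3x) gives A = 7/52, B = 21/104, so f_p = 7*cos(3*x)/52 + 21*sin(3*x)/104.
General solution: f = 7*cos(3*x)/52 + 21*sin(3*x)/104 + C1*cos(3*x)*exp(-4*x) + C2*exp(-4*x)*sin(3*x).
Apply the initial conditions: f(0) = 7/52 + C1 = 2 and f'(0) = 63/104 - 4*C1 + 3*C2 = 0. Solving gives C1 = 97/52, C2 = 713/312.

f = 7*cos(3*x)/52 + 21*sin(3*x)/104 + 97*cos(3*x)*exp(-4*x)/52 + 713*exp(-4*x)*sin(3*x)/312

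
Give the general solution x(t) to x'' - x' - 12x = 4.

Characteristic equation r² - r - 12 = 0 factors as (r - 4)(r + 3) = 0, so r = 4, -3.
Hence x_h = C1*exp(4*t) + C2*exp(-3*t).
For the particular solution try x_p = A0. Substituting and matching coefficients of each power of t gives A0 = -1/3, so x_p = -1/3.

x = -1/3 + C1*exp(4*t) + C2*exp(-3*t)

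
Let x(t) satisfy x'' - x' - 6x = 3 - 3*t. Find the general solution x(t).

Characteristic equation r² - r - 6 = 0 factors as (r - 3)(r + 2) = 0, so r = 3, -2.
Hence x_h = C1*exp(3*t) + C2*exp(-2*t).
For the particular solution try x_p = A0 + A1*t. Substituting and matching coefficients of each power of t gives A0 = -7/12, A1 = 1/2, so x_p = -7/12 + t/2.

x = -7/12 + t/2 + C1*exp(3*t) + C2*exp(-2*t)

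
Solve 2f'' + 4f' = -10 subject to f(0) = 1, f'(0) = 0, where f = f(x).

f = 9/4 - 5*x/2 - 5*exp(-2*x)/4

Divide through by 2: f'' + 2f' = -5.
Characteristic equation r² + 2r = 0 factors as (r + 2)r = 0, so r = -2, 0.
Hence f_h = C1*exp(-2*x) + C2.
Since 1 solves the homogeneous equation (r = 0 is a root of multiplicity 1), multiply the trial by x. Try f_p = A*x. Substituting into the equation and dividing by 1 gives A = -5/2, so f_p = -5*x/2.
General solution: f = C2 - 5*x/2 + C1*exp(-2*x).
Apply the initial conditions: f(0) = C1 + C2 = 1 and f'(0) = -5/2 - 2*C1 = 0. Solving gives C1 = -5/4, C2 = 9/4.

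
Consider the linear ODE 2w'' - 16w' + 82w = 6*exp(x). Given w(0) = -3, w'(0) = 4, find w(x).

w = 3*exp(x)/34 - 105*cos(5*x)*exp(4*x)/34 + 553*exp(4*x)*sin(5*x)/170

Divide through by 2: w'' - 8w' + 41w = 3*exp(x).
Characteristic equation r² - 8r + 41 = 0 has discriminant (-8)² - 4·(41) = -100 < 0, so r = 4 ± 5i.
Hence w_h = C1*cos(5*x)*exp(4*x) + C2*exp(4*x)*sin(5*x).
Try w_p = A*exp(x). Substituting into the equation and dividing by exp(x) gives A = 3/34, so w_p = 3*exp(x)/34.
General solution: w = 3*exp(x)/34 + C1*cos(5*x)*exp(4*x) + C2*exp(4*x)*sin(5*x).
Apply the initial conditions: w(0) = 3/34 + C1 = -3 and w'(0) = 3/34 + 4*C1 + 5*C2 = 4. Solving gives C1 = -105/34, C2 = 553/170.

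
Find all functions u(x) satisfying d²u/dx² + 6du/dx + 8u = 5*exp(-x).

Characteristic equation r² + 6r + 8 = 0 factors as (r + 2)(r + 4) = 0, so r = -2, -4.
Hence u_h = C1*exp(-2*x) + C2*exp(-4*x).
Try u_p = A*exp(-x). Substituting into the equation and dividing by exp(-x) gives A = 5/3, so u_p = 5*exp(-x)/3.

u = 5*exp(-x)/3 + C1*exp(-2*x) + C2*exp(-4*x)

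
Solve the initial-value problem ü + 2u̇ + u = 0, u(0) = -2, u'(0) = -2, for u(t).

u = -2*exp(-t) - 4*t*exp(-t)

Characteristic equation r² + 2r + 1 = 0 has discriminant (2)² - 4·(1) = 0, so r = -1 is a repeated root.
Hence u_h = (C1 + C2*t)*exp(-t).
Apply the initial conditions: u(0) = C1 = -2 and u'(0) = C2 - C1 = -2. Solving gives C1 = -2, C2 = -4.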